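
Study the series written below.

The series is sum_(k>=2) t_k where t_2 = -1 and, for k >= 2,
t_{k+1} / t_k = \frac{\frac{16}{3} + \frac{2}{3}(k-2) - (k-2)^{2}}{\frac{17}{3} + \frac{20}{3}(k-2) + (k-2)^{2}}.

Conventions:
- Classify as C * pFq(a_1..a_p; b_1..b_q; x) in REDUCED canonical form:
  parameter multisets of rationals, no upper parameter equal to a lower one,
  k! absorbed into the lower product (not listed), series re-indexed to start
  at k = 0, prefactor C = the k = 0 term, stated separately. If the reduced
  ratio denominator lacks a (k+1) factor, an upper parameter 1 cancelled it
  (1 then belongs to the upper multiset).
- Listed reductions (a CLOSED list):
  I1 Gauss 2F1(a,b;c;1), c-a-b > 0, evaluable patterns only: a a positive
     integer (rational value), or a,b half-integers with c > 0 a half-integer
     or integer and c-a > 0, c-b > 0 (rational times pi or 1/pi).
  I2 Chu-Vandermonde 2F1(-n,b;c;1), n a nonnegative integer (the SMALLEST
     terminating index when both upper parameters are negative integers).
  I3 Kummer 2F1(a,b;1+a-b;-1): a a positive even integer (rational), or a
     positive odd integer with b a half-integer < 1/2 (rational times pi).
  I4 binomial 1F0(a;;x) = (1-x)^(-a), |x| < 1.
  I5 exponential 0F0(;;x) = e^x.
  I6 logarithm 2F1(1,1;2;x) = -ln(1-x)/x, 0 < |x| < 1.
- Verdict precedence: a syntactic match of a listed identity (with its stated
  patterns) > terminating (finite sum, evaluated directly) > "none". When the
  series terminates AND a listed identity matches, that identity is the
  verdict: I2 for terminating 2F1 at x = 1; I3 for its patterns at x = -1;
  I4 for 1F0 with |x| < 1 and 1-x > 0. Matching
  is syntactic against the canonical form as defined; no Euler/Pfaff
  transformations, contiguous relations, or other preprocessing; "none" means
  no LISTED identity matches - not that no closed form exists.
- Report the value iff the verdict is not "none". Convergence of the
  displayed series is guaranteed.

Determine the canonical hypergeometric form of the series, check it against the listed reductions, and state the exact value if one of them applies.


Key observation: with t_0 = -1, roots of the ratio polynomials (prefactor -1) are the negated parameters.
Term ratio: r(k) = -1 * (k-\frac{8}{3}) (k+2) / [(k+\frac{17}{3}) (k+1)] - poly over poly, x = -1 from leading terms; C = -1 at k = 0.

This is -1 * 2F1(-\frac{8}{3}, 2; \frac{17}{3}; -1) in reduced canonical form. Verdict: Kummer (I3) matches (x = -1; c = \frac{17}{3} equals 1+a-b for upper {-\frac{8}{3}, 2}: listed pattern). Exact value: -\frac{7}{3}.


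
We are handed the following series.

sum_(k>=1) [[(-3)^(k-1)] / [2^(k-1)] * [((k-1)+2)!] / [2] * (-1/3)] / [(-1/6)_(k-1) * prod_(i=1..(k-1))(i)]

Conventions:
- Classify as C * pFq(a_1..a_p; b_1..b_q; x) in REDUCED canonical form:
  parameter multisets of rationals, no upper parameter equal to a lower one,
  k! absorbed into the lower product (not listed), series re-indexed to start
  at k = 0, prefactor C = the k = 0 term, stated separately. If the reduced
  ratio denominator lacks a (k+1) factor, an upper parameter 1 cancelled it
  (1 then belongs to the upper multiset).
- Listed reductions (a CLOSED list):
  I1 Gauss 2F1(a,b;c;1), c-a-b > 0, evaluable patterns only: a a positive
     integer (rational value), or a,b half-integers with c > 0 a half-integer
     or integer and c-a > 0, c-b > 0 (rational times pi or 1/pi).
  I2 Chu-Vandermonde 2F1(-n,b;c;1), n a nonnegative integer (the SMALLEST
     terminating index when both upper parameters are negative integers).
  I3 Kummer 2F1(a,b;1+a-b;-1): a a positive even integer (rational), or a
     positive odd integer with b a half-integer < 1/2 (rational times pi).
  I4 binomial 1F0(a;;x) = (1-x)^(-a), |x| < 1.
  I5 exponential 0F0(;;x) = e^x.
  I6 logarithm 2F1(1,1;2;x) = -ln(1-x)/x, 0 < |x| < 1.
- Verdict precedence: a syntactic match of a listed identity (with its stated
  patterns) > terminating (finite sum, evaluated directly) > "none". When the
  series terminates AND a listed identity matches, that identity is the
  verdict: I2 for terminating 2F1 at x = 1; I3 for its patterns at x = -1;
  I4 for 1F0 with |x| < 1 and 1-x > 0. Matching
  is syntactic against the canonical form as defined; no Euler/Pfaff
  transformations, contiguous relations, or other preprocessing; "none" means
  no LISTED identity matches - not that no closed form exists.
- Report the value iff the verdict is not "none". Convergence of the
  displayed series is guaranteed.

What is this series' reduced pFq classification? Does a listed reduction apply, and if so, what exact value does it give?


Classification (C = -1/3): 1F1 with upper {3}, lower {-1/6}, argument x = -3/2. Verdict: none - this 1F1 at x = -3/2 matches no listed pattern, and upper {3} holds no stopper.

First insight: x = (-3/2) and the product of the first k integers (prefactor -1/3) is k!.
Consecutive-term ratio: r(k) = (-3/2) * (k+3) / [(k-1/6) (k+1)] ; factor over Q: parameters, x = (-3/2), and C = -1/3.


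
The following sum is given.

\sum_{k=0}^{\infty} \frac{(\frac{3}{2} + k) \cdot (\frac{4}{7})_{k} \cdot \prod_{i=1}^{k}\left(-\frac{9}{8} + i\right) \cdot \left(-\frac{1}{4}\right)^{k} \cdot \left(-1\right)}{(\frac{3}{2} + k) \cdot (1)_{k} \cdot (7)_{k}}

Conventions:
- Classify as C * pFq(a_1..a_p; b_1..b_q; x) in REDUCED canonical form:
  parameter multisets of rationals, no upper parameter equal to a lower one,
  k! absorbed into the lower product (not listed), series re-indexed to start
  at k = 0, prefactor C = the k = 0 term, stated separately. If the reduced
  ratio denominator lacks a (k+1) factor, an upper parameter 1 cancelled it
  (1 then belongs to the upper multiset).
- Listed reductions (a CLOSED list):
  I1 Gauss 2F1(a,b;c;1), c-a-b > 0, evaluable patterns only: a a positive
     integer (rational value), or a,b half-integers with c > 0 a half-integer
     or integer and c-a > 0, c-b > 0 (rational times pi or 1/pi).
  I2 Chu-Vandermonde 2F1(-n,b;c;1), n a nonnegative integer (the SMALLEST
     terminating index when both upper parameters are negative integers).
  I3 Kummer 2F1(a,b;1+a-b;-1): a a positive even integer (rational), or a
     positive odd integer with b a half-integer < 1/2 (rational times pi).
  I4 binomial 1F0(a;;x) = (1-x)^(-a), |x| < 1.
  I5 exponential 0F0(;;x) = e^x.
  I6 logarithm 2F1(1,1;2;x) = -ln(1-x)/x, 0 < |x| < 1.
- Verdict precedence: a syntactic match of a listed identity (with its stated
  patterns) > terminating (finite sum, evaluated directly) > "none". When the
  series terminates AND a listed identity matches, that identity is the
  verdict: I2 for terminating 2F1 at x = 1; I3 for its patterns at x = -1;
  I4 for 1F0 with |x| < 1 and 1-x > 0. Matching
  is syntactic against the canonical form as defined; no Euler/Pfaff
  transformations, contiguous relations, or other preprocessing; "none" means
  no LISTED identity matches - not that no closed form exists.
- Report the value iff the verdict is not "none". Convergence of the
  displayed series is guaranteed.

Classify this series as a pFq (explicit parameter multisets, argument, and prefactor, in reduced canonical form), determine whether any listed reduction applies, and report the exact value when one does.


Key observation: t_0 = -1 here, and k + 3/2 divides numerator and denominator alike; C = -1 after cancelling.
Consecutive-term ratio: r(k) = -\frac{1}{4} * (k-\frac{1}{8}) (k+\frac{4}{7}) / [(k+7) (k+1)] - rational in k. x = -\frac{1}{4}; t_0 = -1; negate the roots.

x = -\frac{1}{4} here; the reduced form reads 2F1, upper {-\frac{1}{8}, \frac{4}{7}}, lower {7}, C = -1. Verdict: none - this 2F1 at x = -\frac{1}{4} matches no listed pattern, and upper {-\frac{1}{8}, \frac{4}{7}} holds no stopper.


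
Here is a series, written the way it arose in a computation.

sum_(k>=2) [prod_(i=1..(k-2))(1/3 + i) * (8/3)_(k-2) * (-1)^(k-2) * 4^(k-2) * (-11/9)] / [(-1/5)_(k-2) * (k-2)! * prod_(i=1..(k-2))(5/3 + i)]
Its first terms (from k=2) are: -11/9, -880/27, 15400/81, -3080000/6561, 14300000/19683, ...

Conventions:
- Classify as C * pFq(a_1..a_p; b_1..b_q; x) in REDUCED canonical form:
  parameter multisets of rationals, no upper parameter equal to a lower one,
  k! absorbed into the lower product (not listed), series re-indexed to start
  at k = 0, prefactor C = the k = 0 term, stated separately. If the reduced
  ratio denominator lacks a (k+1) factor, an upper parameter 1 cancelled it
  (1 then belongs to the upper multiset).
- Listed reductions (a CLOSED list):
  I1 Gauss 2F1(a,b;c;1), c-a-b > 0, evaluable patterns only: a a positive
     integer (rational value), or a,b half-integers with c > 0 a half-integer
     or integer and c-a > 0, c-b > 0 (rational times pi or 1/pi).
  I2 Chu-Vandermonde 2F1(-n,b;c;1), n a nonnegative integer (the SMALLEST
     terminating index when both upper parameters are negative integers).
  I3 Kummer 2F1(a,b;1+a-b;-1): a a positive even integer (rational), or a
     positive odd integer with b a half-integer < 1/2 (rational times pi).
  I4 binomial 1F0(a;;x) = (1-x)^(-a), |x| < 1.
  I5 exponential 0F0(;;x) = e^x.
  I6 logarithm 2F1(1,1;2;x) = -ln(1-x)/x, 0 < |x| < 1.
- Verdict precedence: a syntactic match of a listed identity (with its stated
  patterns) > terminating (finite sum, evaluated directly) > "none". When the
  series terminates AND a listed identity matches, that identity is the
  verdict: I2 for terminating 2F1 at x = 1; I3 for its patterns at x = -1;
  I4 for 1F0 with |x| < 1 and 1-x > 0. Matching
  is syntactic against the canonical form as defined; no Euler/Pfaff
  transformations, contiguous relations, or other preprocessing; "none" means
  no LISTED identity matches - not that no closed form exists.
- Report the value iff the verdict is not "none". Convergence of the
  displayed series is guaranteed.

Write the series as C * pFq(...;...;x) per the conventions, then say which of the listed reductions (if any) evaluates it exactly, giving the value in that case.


Prefactor -11/9, argument -4: 1F1 with upper {4/3} over lower {-1/5}. Verdict: none. A 1F1 with upper {4/3} fits none of I1-I6 at x = -4; the sum runs forever.

Structural cue: t_0 being -11/9, the lower running product (C = -11/9, x = -4) is a rising factorial.
Term ratio: r(k) = (-4) * (k+4/3) / [(k-1/5) (k+1)] ; factor over Q: parameters, x = (-4), and C = -11/9.


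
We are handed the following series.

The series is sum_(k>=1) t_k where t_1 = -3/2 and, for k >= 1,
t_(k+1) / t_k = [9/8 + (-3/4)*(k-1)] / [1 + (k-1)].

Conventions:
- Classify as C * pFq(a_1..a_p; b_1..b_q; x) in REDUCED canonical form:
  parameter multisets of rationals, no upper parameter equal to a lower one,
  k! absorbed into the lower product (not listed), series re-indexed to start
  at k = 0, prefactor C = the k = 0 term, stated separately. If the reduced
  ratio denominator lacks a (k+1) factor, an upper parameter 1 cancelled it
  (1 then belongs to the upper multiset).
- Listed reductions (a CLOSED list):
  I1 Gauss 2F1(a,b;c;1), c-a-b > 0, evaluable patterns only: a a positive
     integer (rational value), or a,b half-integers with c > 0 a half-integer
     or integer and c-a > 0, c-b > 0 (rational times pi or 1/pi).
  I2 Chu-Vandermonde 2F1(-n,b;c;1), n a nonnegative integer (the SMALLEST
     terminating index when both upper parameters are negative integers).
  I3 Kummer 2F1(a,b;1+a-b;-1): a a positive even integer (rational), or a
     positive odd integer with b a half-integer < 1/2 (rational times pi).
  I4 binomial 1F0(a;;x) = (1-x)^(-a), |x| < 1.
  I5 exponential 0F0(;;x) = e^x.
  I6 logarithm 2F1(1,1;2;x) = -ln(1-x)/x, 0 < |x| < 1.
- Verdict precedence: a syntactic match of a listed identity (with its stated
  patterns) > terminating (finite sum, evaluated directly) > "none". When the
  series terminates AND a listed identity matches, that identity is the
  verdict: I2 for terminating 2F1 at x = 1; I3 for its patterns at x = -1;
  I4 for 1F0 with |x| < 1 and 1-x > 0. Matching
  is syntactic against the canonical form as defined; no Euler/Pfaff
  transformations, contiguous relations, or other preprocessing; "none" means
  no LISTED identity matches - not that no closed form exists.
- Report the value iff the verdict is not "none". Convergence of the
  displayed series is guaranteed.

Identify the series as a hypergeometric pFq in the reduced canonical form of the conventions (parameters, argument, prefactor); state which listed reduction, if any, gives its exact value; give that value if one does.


Canonical form: C = -3/2 times 1F0 with upper {-3/2}, lower {-}, x = -3/4. Verdict: the binomial series (I4) matches (the 1F0 binomial series: exponent 3/2, x = -3/4). Value: (-3/2) * (7/4)^(3/2).

First insight: with t_0 = -3/2, the expanded ratio factors over Q; C = -3/2, roots give parameters.
Adjacent-term ratio: r(k) = (-3/4) * (k-3/2) / [(k+1)] - rational in k. x = (-3/4); t_0 = -3/2; negate the roots.


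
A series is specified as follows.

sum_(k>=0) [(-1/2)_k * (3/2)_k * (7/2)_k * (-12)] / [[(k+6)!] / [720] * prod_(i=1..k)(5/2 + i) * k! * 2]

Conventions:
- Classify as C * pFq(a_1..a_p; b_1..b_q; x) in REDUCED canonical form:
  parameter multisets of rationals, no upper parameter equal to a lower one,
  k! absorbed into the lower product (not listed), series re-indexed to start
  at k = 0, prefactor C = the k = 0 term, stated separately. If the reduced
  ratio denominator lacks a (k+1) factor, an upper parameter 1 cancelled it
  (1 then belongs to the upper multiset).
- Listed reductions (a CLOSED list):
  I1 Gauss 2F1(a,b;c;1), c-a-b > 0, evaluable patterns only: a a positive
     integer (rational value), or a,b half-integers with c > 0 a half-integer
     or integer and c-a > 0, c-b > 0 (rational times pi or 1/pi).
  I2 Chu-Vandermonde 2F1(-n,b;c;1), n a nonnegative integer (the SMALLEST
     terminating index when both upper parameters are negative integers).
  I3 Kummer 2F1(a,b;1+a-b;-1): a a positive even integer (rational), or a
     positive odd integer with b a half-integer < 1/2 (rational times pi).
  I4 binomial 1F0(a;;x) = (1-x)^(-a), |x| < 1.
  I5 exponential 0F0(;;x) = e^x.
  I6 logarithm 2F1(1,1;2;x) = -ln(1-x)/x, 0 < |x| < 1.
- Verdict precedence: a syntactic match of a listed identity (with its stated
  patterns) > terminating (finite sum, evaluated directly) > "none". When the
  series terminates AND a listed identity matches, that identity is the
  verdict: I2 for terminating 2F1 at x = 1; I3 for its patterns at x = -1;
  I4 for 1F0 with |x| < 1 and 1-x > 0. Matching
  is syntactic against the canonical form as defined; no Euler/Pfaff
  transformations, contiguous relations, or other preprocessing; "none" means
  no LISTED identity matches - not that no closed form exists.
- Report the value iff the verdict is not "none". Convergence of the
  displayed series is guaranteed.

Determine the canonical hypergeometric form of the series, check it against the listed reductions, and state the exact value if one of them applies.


This is -6 * 2F1(-1/2, 3/2; 7; 1) in reduced canonical form. Verdict: Gauss (I1, half-integer pattern) matches (x = 1; upper {-1/2, 3/2} half-integers, c = 7 in the evaluable pattern). Exact value: (-1048576/63063) / pi.

Key step: t_0 being -6, the lower running product (C = -6, x = 1) is a rising factorial.
Adjacent-term ratio: r(k) = 1 * (k-1/2) (k+3/2) / [(k+7) (k+1)] - rational; roots negated = parameters, x = 1, C = -6.


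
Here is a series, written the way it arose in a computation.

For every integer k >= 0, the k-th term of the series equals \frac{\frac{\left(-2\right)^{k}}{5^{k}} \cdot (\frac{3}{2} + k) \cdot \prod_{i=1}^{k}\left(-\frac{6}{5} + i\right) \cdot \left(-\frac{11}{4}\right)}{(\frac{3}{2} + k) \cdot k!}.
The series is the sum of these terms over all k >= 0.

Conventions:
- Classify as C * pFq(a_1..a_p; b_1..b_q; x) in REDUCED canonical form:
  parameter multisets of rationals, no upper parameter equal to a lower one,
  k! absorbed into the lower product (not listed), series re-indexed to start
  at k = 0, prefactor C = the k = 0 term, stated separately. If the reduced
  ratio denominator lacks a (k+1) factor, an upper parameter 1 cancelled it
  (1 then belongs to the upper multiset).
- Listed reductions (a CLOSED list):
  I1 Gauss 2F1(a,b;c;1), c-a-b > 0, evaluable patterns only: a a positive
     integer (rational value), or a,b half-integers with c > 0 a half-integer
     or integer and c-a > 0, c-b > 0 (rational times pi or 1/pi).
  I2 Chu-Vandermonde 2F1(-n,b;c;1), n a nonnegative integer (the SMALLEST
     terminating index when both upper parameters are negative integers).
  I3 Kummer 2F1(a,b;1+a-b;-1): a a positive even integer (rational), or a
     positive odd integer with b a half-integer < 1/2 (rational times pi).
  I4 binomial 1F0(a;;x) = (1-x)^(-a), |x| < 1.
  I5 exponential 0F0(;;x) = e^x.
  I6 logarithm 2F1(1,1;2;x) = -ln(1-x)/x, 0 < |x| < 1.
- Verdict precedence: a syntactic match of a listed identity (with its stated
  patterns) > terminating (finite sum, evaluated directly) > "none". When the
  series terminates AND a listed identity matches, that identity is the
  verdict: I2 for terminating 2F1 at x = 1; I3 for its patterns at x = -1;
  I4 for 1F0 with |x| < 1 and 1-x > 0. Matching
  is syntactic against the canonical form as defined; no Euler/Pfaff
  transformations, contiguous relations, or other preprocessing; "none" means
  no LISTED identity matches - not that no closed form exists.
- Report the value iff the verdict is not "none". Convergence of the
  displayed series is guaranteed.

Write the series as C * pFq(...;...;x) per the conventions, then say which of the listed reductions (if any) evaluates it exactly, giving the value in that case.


Canonical form: C = -\frac{11}{4} times 1F0 with upper {-\frac{1}{5}}, lower {-}, x = -\frac{2}{5}. Verdict at x = -\frac{2}{5}: binomial (I4) matches (the 1F0 binomial series: exponent 1/5, x = -\frac{2}{5}). Value: \left(-\frac{11}{4}\right) \cdot \left(\frac{7}{5}\right)^{\frac{1}{5}}.

Key step: t_0 = -\frac{11}{4} here, and striking the common factor k + 3/2 reduces the term (prefactor -11/4).
Ratio: r(k) = -\frac{2}{5} * (k-\frac{1}{5}) / [(k+1)] - rational; roots negated = parameters, x = -\frac{2}{5}, C = -\frac{11}{4}.


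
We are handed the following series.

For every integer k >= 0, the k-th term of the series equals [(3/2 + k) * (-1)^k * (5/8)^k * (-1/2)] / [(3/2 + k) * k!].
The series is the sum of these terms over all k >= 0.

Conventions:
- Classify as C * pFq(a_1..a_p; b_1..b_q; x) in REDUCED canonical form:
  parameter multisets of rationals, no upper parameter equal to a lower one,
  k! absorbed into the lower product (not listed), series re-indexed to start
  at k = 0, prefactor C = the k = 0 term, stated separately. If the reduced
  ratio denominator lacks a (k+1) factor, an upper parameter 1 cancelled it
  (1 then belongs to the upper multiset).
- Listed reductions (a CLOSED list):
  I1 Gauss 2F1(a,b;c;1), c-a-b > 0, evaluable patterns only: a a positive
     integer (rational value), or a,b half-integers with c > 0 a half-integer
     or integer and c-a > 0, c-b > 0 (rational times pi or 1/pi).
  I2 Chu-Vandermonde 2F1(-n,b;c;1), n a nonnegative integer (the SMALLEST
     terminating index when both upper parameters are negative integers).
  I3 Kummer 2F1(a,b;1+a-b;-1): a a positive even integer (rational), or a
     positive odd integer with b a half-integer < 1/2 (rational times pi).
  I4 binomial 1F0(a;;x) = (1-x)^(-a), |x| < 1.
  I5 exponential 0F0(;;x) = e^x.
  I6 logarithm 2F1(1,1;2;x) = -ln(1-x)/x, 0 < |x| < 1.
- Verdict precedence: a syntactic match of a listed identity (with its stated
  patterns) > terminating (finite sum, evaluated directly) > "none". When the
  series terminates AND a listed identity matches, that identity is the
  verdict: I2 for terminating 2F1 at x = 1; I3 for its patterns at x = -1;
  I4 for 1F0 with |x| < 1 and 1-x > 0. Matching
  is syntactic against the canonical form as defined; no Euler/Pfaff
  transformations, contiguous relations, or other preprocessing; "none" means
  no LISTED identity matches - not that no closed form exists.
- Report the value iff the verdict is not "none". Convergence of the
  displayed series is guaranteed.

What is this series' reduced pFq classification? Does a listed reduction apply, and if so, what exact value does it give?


The tell: t_0 = -1/2 here, and k + 3/2 divides numerator and denominator alike; C = -1/2, x = -5/8 after cancelling.
Step ratio: r(k) = (-5/8) * 1 / [(k+1)] - poly over poly, x = (-5/8) from leading terms; C = -1/2 at k = 0.

At argument -5/8: a 0F0 with upper {-}, lower {-}, scaled by C = -1/2. Verdict: exponential (I5) applies (the 0F0 exponential series at x = -5/8). Exact value: (-1/2) * e^(-5/8).


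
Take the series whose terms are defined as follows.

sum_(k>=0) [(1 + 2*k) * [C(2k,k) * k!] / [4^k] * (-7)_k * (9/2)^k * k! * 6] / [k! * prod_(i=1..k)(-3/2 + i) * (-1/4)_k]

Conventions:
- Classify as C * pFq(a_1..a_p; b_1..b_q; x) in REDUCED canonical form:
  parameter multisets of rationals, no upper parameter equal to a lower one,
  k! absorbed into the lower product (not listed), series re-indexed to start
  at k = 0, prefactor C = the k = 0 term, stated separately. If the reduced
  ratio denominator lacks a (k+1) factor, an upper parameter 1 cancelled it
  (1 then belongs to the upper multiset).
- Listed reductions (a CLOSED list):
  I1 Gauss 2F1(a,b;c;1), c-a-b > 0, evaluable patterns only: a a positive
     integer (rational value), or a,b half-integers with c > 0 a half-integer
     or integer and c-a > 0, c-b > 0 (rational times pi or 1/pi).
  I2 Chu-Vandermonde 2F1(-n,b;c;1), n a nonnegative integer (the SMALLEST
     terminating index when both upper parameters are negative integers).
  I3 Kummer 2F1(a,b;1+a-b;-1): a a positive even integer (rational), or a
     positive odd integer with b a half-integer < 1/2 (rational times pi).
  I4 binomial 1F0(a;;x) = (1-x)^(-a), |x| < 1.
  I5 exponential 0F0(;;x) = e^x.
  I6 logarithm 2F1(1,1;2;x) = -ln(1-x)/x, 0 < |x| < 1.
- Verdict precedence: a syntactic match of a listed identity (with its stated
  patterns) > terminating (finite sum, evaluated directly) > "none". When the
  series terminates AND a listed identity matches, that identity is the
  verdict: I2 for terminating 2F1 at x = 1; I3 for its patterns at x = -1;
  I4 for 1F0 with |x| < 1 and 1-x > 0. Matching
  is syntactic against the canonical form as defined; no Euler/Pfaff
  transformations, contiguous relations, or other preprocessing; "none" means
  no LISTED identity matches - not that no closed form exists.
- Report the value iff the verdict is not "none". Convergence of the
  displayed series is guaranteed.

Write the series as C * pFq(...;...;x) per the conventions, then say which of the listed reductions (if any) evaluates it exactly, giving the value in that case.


Key observation: t_0 = 6 here, and the factorial ratio (prefactor 6) (k+a-1)!/(a-1)! is a rising factorial (a)_k.
Ratio: r(k) = (9/2) * (k-7) (k+1) (k+3/2) / [(k-1/2) (k-1/4) (k+1)] ; factor over Q: parameters, x = (9/2), and C = 6.

Prefactor 6, argument 9/2: 3F2 with upper {-7, 1, 3/2} over lower {-1/2, -1/4}. Verdict: terminating - upper -7 stops the sum at k = 7; the 8 terms are added exactly. Value: -4008823735530/4807.


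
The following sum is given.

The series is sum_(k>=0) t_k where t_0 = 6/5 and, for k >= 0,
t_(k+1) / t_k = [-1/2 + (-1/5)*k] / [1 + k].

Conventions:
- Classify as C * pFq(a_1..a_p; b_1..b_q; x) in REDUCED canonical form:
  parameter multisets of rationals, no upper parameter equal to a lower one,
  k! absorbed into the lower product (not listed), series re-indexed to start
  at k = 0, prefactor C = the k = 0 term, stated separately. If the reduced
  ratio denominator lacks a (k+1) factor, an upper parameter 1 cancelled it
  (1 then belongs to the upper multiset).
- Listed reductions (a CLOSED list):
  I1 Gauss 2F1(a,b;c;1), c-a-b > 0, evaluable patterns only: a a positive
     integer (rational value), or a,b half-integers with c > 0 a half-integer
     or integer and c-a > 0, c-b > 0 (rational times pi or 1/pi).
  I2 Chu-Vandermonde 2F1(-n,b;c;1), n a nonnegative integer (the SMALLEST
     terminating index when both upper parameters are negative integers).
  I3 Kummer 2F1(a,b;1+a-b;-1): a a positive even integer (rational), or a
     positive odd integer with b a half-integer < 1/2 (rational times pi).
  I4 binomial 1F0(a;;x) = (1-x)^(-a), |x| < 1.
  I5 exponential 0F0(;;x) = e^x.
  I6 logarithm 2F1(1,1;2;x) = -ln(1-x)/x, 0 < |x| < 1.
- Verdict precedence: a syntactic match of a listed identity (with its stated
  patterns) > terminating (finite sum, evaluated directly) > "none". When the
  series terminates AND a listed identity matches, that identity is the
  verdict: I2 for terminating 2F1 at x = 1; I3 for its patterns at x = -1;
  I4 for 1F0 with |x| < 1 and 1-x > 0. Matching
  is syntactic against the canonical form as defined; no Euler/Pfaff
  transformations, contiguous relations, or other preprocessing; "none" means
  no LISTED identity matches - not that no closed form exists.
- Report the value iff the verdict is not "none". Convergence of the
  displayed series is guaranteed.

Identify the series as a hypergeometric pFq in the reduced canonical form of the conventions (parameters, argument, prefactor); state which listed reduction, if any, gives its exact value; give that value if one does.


The series (x = -1/5) is 1F0: upper {5/2}, lower {-}, prefactor 6/5. Verdict: binomial (I4) fires (the 1F0 binomial series: exponent -5/2, x = -1/5). Value: (6/5) * (6/5)^(-5/2).

Structural cue: t_0 = 6/5 here, and the expanded ratio factors over Q; C = 6/5, x = -1/5, roots give parameters.
Step ratio: r(k) = (-1/5) * (k+5/2) / [(k+1)] - rational in k, leading ratio (-1/5); with t_0 = 6/5, classification follows.


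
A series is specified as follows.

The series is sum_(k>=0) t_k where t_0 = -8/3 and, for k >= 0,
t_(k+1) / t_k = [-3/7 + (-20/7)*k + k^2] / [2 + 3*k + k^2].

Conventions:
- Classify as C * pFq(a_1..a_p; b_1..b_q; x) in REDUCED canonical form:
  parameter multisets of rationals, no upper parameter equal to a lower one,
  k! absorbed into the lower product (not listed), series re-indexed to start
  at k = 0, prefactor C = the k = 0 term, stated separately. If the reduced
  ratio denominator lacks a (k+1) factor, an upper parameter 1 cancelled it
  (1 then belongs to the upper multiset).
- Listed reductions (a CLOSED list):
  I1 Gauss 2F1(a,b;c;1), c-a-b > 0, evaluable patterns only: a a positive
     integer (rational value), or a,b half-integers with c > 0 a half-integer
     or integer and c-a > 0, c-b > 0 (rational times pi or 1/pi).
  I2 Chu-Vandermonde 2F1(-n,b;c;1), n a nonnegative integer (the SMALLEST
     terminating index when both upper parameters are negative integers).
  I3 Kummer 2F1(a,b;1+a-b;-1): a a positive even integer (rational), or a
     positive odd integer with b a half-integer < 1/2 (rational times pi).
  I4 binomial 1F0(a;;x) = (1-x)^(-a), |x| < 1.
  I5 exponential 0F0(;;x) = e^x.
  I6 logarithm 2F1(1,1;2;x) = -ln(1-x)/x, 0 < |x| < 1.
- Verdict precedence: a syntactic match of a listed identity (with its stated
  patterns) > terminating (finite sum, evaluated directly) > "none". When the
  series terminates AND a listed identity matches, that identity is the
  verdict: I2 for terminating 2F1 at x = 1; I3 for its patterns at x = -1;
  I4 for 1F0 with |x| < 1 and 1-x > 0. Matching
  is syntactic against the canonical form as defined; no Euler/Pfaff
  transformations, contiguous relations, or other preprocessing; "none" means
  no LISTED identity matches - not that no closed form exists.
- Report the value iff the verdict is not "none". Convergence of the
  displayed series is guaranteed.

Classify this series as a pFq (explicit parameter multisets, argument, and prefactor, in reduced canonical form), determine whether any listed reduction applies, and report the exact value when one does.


Classification (C = -8/3): 2F1 with upper {-3, 1/7}, lower {2}, argument x = 1. Verdict: the Chu-Vandermonde identity I2 applies (terminating 2F1 at x = 1 with n = 3, b = 1/7, c = 2). Sum: -780/343.

Key observation: x = 1 and roots of the ratio polynomials (prefactor -8/3) are the negated parameters.
Step ratio: r(k) = 1 * (k-3) (k+1/7) / [(k+2) (k+1)] - poly over poly, x = 1 from leading terms; C = -8/3 at k = 0.


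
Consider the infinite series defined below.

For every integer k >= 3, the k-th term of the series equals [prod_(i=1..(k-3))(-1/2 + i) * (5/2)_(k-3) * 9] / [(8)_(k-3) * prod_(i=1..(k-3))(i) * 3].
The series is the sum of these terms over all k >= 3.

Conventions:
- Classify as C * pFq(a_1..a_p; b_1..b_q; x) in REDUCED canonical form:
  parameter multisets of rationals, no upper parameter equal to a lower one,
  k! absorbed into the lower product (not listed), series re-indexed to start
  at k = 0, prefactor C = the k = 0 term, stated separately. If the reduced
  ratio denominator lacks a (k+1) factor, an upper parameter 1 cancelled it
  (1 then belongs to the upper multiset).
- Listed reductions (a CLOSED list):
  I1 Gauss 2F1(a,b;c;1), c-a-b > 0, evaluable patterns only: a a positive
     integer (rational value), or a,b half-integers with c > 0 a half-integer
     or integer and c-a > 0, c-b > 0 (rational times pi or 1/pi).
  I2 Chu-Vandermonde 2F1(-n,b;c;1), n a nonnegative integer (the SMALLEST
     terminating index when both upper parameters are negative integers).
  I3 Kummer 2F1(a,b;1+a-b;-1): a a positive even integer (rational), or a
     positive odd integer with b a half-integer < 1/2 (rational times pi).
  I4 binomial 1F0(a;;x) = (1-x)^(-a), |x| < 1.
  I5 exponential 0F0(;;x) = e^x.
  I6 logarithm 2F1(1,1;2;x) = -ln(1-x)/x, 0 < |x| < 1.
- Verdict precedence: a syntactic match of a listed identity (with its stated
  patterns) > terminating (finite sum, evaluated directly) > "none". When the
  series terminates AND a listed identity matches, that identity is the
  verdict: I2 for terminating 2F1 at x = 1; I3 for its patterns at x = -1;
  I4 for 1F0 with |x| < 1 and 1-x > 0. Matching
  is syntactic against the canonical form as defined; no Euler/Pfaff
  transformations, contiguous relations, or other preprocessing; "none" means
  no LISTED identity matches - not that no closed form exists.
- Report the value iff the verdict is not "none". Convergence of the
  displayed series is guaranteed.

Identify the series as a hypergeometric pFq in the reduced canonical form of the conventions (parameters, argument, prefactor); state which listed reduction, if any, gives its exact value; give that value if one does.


The series (x = 1) is 2F1: upper {1/2, 5/2}, lower {8}, prefactor 3. Verdict: the half-integer Gauss pattern (I1) fires (x = 1; upper {1/2, 5/2} half-integers, c = 8 in the evaluable pattern). Value: (524288/45045) / pi.

Key observation: with t_0 = 3, the product of the first k integers (C = 3, x = 1) is k!.
Ratio: r(k) = 1 * (k+1/2) (k+5/2) / [(k+8) (k+1)] ; factor over Q: parameters, x = 1, and C = 3.


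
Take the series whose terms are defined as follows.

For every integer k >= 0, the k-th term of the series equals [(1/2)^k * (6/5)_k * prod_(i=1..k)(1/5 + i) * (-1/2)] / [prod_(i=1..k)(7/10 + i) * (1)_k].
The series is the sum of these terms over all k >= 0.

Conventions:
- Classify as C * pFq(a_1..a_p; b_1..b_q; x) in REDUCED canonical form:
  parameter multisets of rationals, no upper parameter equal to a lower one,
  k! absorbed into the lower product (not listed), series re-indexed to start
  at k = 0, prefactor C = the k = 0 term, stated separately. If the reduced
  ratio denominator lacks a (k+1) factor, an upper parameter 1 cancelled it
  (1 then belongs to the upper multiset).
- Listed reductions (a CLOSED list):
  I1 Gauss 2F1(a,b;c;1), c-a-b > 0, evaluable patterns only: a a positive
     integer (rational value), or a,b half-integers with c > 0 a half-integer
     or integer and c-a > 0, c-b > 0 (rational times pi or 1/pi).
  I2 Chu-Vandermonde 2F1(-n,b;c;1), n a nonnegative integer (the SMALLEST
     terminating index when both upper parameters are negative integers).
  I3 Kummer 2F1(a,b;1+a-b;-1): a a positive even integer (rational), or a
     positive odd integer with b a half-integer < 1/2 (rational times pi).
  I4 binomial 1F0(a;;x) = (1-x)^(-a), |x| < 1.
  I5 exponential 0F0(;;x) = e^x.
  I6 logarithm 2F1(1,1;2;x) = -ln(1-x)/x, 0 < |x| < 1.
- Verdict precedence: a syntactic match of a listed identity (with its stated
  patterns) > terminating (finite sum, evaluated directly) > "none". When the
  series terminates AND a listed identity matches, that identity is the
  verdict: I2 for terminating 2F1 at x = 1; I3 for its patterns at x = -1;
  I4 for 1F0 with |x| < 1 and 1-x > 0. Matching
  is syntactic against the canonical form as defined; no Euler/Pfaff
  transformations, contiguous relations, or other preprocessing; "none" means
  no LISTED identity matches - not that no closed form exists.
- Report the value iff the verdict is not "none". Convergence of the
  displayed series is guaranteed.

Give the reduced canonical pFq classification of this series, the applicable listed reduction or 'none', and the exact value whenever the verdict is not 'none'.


At argument 1/2: a 2F1 with upper {6/5, 6/5}, lower {17/10}, scaled by C = -1/2. Verdict: none. A 2F1 with upper {6/5, 6/5} fits none of I1-I6 at x = 1/2; the sum runs forever.

Key observation: x = (1/2) and (1)_k (prefactor -1/2) is k! itself.
Consecutive-term ratio: r(k) = (1/2) * (k+6/5) (k+6/5) / [(k+17/10) (k+1)] - rational in k. x = (1/2); t_0 = -1/2; negate the roots.


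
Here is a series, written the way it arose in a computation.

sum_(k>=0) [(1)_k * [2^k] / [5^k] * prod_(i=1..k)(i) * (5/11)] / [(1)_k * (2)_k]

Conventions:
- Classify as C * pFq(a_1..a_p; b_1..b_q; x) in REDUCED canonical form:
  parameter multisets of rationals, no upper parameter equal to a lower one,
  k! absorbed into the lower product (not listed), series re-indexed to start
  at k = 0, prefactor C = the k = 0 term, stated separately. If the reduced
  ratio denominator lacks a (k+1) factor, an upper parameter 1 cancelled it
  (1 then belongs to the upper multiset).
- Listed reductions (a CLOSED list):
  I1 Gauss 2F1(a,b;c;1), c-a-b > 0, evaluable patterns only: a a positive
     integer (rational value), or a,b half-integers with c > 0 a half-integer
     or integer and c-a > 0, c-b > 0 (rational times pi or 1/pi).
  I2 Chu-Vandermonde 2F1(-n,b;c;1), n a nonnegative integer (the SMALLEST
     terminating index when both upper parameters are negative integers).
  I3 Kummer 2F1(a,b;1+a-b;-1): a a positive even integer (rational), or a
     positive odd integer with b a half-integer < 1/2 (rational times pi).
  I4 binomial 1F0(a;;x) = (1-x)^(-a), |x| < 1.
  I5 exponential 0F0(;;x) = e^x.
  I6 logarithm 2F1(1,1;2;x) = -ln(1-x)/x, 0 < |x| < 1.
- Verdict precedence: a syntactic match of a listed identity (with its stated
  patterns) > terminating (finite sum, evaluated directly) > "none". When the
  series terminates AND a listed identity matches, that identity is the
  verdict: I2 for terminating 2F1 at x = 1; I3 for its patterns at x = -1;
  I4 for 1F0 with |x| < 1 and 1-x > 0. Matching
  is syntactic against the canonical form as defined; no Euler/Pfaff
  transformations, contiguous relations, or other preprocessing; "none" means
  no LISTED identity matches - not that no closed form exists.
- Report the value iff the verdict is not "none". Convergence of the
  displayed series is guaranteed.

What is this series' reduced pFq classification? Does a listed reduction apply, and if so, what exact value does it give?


This is 5/11 * 2F1(1, 1; 2; 2/5) in reduced canonical form. Verdict: the logarithmic series (I6) matches (the logarithm: parameters (1,1;2), x = 2/5). Hence: (-25/22) * ln(3/5).

Key observation: t_0 being 5/11, the two geometric factors (C = 5/11, x = 2/5) combine into one argument.
Consecutive-term ratio: r(k) = (2/5) * (k+1) (k+1) / [(k+2) (k+1)] ; factor over Q: parameters, x = (2/5), and C = 5/11.


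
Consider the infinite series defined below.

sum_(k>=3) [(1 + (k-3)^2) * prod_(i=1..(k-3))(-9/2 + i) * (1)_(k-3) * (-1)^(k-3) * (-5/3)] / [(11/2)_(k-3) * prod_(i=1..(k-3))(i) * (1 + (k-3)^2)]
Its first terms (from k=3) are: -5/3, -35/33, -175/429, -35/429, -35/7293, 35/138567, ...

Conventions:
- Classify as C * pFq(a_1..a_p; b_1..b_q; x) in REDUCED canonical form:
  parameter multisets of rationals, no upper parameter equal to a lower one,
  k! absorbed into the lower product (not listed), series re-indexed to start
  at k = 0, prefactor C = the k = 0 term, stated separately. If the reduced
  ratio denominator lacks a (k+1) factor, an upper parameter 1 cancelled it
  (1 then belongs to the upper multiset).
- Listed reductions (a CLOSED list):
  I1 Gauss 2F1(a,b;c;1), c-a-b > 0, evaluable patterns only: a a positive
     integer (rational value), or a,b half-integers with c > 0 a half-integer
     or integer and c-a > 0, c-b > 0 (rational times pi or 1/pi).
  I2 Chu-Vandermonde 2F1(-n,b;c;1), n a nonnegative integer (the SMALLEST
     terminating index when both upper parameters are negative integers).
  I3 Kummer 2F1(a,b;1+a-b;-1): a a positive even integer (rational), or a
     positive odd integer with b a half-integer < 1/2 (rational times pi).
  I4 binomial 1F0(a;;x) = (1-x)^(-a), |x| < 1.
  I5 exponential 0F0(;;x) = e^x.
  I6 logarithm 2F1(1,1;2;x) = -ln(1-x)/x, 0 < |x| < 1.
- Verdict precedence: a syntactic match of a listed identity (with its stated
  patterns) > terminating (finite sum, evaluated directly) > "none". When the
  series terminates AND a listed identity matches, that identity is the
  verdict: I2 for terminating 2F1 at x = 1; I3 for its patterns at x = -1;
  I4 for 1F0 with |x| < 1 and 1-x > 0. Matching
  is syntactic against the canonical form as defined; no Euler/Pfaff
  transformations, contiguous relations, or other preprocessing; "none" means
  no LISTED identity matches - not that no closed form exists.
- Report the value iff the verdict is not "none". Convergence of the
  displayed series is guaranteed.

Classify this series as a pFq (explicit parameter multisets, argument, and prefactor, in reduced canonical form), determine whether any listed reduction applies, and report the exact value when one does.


With C = -5/3: the canonical form is 2F1(-7/2, 1; 11/2; -1). Verdict at x = -1: Kummer (I3) matches (x = -1; c = 11/2 equals 1+a-b for upper {-7/2, 1}: listed pattern). Sum: (-525/512) * pi.

The tell: t_0 = -5/3 here, and the running product (C = -5/3) telescopes to a rising factorial.
Consecutive-term ratio: r(k) = (-1) * (k-7/2) (k+1) / [(k+11/2) (k+1)] ; factor over Q: parameters, x = (-1), and C = -5/3.


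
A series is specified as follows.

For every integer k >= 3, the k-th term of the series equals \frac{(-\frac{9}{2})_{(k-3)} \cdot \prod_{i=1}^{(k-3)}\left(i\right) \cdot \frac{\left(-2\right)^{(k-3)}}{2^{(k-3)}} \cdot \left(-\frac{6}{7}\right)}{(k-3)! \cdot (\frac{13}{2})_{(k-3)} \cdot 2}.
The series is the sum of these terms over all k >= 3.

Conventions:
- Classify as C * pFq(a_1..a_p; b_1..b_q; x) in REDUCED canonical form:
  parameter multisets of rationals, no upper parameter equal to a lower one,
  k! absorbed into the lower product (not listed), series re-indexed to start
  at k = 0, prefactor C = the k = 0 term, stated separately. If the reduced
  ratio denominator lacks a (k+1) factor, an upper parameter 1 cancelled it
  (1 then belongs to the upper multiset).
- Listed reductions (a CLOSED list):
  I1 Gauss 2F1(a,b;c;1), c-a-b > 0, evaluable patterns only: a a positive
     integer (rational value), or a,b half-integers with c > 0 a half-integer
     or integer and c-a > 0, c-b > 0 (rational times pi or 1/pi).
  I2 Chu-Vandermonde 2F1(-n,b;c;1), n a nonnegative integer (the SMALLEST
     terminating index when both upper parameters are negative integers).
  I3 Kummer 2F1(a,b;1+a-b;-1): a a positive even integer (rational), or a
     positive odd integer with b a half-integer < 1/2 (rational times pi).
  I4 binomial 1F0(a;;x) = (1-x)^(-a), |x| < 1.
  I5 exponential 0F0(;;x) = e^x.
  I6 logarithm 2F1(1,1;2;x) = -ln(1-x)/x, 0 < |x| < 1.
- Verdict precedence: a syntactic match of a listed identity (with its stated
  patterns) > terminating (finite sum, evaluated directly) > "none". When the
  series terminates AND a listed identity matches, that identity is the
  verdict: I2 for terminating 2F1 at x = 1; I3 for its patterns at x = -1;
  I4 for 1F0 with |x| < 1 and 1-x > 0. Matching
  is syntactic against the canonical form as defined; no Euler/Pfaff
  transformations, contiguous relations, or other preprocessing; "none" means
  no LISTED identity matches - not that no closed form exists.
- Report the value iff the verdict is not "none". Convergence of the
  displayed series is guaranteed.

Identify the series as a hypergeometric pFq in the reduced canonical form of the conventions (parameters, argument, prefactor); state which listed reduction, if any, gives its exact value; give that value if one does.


Reduced: x = -1, 2F1, upper = {-\frac{9}{2}, 1}, lower = {\frac{13}{2}}, C = -\frac{3}{7}. Verdict: Kummer (I3) matches (x = -1; c = \frac{13}{2} equals 1+a-b for upper {-\frac{9}{2}, 1}: listed pattern). Exact value: \left(-\frac{297}{1024}\right) \cdot \pi.

Structural cue: from the first term -\frac{3}{7}: the constant factors (prefactor -3/7) combine into one prefactor.
Term ratio: r(k) = -1 * (k-\frac{9}{2}) (k+1) / [(k+\frac{13}{2}) (k+1)] - poly over poly, x = -1 from leading terms; C = -\frac{3}{7} at k = 0.
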